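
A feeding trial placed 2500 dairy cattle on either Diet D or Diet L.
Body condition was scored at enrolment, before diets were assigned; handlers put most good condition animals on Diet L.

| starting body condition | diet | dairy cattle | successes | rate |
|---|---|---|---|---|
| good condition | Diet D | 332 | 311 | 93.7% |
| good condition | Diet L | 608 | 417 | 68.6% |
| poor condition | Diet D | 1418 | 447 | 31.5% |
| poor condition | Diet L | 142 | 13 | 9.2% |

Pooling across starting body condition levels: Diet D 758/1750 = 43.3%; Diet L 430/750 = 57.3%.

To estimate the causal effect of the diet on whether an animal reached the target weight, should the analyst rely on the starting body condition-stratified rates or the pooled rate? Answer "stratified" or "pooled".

Starting body condition is set before the diet has any effect — it is not caused by the diet — and it independently drives the outcome. That makes it a confounder, so the causal comparison is within starting body condition levels.
Within each level — good condition: 93.7% vs 68.6%; poor condition: 31.5% vs 9.2% — Diet D is higher every time.

stratified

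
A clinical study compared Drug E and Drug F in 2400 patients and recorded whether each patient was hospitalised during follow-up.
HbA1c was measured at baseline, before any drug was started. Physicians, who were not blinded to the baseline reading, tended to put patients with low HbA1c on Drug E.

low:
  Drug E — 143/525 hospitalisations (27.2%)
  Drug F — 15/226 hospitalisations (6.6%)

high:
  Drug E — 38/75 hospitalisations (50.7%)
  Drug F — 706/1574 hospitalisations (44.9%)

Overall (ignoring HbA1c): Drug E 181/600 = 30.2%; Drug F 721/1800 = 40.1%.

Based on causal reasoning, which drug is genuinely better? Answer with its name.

Drug F

HbA1c is set before the drug has any effect — it is not caused by the drug — and it independently drives the outcome. That makes it a confounder, so the causal comparison is within HbA1c levels.
Within each level — low: 27.2% vs 6.6%; high: 50.7% vs 44.9% — Drug F is lower every time.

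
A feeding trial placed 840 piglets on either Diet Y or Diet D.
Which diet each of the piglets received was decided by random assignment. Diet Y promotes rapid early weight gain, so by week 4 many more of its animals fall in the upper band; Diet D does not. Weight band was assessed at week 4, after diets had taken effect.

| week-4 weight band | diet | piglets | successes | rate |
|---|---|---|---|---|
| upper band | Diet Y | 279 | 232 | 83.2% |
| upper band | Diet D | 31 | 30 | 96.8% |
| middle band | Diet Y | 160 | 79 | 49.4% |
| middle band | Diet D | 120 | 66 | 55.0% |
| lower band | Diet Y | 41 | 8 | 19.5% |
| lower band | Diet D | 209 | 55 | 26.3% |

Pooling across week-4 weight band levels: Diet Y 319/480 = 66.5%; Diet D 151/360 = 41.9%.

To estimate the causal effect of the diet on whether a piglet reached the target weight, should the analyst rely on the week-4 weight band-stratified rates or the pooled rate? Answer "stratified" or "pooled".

pooled

The stratified and pooled comparisons disagree (Diet D wins within each week-4 weight band; Diet Y wins overall), so the answer turns on the causal role of week-4 weight band.
Week-4 weight band here is a post-treatment variable shaped by the diet; conditioning on it would introduce bias rather than remove it. The overall comparison is the causal one.
Pooled: Diet Y 66.5% vs Diet D 41.9%; Diet Y is higher overall.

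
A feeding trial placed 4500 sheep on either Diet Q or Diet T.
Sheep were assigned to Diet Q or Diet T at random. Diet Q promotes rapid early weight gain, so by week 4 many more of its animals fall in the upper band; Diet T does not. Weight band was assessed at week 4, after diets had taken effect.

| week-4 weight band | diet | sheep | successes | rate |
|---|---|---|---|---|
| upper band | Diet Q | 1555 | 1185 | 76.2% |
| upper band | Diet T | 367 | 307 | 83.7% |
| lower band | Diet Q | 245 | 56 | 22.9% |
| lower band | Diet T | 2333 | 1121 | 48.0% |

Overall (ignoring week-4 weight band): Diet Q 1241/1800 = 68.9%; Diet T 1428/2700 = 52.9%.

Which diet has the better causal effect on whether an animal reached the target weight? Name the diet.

Diet Q

Stratifying would compare diets among sheep the diets themselves sorted into week-4 weight band groups — a form of selection on an intermediate. The unconditioned pooled rates give the total causal effect.
Pooled: Diet Q 68.9% vs Diet T 52.9%; Diet Q is higher overall.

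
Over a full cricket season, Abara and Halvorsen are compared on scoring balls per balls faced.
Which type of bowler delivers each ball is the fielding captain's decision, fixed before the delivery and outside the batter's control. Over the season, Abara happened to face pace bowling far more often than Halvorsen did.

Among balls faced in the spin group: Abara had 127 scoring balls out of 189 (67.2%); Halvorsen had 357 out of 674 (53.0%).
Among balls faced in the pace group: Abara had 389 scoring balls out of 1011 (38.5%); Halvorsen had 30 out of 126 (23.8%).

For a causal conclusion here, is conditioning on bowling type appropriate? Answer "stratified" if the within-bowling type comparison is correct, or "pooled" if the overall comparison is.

Bowling type is set before the player has any effect — it is not caused by the player — and it independently drives the outcome. That makes it a confounder, so the causal comparison is within bowling type levels.
Within each level — spin: 67.2% vs 53.0%; pace: 38.5% vs 23.8% — Abara is higher every time.

stratified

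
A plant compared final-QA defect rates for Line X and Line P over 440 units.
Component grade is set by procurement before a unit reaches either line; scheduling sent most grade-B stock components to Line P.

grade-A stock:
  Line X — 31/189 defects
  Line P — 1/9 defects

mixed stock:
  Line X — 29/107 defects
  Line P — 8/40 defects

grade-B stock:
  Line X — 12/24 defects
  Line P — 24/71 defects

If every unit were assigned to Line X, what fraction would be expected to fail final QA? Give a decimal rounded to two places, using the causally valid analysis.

0.27

The stratified and pooled comparisons disagree (Line P wins within each component grade; Line X wins overall), so the answer turns on the causal role of component grade.
Nothing the line does changes component grade; the imbalance is an allocation artefact. With component grade also predicting the outcome, the pooled figure is confounded, and the within-stratum comparison is the causal one.
Standardising Line X to the population component grade mix: 0.450·31/189 + 0.334·29/107 + 0.216·12/24 = 0.272.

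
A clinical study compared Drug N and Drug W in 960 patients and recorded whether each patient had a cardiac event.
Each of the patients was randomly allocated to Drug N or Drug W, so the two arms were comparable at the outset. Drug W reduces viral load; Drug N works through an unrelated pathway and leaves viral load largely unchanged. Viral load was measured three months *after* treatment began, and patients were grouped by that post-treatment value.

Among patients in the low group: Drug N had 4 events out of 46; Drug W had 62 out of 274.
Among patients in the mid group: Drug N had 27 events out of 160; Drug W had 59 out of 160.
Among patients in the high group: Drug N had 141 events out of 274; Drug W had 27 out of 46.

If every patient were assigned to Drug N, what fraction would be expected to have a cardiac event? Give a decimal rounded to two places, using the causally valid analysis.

Stratifying would compare drugs among patients the drugs themselves sorted into viral load groups — a form of selection on an intermediate. The unconditioned pooled rates give the total causal effect.
So P(outcome | do(Drug N)) is just the pooled rate for Drug N: 172/480 = 0.358.

0.36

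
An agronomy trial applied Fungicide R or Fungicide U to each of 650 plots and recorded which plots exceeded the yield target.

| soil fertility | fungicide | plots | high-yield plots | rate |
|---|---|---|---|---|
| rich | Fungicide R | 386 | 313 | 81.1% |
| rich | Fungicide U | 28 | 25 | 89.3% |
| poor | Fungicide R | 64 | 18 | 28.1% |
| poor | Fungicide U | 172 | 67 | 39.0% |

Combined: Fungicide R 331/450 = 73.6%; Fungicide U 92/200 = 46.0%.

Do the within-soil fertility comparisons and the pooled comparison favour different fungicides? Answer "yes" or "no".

yes

Within each soil fertility level (rich 81.1% vs 89.3%; poor 28.1% vs 39.0%), Fungicide U has the higher rate every time. Pooled: 73.6% vs 46.0% — Fungicide R has the higher rate overall. The two comparisons disagree.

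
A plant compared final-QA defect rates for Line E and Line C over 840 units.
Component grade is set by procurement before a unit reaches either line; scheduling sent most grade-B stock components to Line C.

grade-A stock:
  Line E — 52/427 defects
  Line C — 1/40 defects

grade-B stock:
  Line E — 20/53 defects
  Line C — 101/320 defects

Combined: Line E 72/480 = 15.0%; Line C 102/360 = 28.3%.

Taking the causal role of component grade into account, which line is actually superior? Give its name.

Line C

Within every component grade level Line C has the lower rate, yet pooled Line E does — Simpson's reversal.
Nothing the line does changes component grade; the imbalance is an allocation artefact. With component grade also predicting the outcome, the pooled figure is confounded, and the within-stratum comparison is the causal one.
Within each level — grade-A stock: 12.2% vs 2.5%; grade-B stock: 37.7% vs 31.6% — Line C is lower every time.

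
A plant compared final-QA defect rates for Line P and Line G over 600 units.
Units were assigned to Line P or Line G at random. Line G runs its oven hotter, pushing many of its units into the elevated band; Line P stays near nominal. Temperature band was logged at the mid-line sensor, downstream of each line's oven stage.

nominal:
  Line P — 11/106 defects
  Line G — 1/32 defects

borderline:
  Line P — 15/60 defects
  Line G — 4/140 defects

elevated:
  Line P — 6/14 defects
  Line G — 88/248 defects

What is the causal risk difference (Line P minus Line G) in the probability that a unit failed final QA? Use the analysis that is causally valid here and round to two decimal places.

Line G is lower inside every in-process temperature band stratum but Line P is lower in aggregate. Whether to stratify depends on how in-process temperature band relates to the line.
The distribution of in-process temperature band is itself part of what the line does — it is an intermediate outcome. Holding it fixed would remove that part of the effect; the total effect is the pooled difference.
The causal difference is the pooled difference: 0.178 − 0.221 = -0.044.

-0.04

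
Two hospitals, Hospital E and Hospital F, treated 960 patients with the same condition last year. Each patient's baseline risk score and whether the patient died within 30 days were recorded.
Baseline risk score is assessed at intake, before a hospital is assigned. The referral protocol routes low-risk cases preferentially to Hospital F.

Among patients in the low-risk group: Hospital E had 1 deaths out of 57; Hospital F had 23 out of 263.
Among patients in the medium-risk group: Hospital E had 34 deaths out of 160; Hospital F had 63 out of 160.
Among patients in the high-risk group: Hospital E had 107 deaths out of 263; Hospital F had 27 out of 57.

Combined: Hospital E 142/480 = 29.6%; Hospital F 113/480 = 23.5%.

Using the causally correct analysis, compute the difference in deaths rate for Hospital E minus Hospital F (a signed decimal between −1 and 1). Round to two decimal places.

Hospital E is lower inside every baseline risk score stratum but Hospital F is lower in aggregate. Whether to stratify depends on how baseline risk score relates to the hospital.
Here baseline risk score is a common cause — it drives both which hospital a case falls under and the outcome. The crude comparison mixes populations; the stratum-specific rates are the causally relevant ones.
Adjusting over the population distribution of baseline risk score: 0.333·(0.018−0.087) + 0.333·(0.212−0.394) + 0.333·(0.407−0.474) = -0.106.

-0.11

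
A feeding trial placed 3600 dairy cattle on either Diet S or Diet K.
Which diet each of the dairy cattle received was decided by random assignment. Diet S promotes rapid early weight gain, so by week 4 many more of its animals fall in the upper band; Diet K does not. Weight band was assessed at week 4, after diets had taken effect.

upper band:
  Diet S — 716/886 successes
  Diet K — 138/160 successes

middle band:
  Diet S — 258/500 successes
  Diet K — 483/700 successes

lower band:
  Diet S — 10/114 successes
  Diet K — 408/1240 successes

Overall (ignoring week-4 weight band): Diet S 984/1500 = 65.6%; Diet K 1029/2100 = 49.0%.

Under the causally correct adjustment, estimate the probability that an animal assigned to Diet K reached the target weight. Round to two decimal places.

0.49

The week-4 weight band-specific comparison favours Diet K throughout, but the pooled figures favour Diet S. The question is whether to condition on week-4 weight band.
Week-4 weight band lies on the pathway diet → week-4 weight band → outcome, so adjusting for it blocks the indirect effect. For the total causal effect of diet, use the unadjusted pooled rates.
So P(outcome | do(Diet K)) is just the pooled rate for Diet K: 1029/2100 = 0.490.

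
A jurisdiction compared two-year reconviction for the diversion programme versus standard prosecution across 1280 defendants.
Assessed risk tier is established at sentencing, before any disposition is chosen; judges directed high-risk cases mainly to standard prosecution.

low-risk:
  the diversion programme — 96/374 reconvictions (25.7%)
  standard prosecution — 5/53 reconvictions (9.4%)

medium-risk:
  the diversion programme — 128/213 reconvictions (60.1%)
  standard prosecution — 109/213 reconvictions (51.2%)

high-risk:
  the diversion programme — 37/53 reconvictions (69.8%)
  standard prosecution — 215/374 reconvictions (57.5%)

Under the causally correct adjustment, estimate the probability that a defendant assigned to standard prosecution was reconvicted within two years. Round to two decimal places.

0.39

The assessed risk tier-specific comparison favours standard prosecution throughout, but the pooled figures favour the diversion programme. The question is whether to condition on assessed risk tier.
Assessed risk tier is set before the disposition has any effect — it is not caused by the disposition — and it independently drives the outcome. That makes it a confounder, so the causal comparison is within assessed risk tier levels.
Standardising standard prosecution to the population assessed risk tier mix: 0.334·5/53 + 0.333·109/213 + 0.334·215/374 = 0.394.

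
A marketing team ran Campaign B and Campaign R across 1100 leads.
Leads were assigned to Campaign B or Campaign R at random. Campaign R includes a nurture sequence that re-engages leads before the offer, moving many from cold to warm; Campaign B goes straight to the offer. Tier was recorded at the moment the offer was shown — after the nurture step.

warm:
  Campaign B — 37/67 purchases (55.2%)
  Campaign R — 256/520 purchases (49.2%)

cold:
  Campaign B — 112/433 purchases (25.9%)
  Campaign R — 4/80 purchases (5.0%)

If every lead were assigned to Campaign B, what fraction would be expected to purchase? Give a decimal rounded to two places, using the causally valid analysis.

Engagement tier is downstream of the campaign. One should not condition on a consequence of treatment, so the overall rates are the right comparison.
So P(outcome | do(Campaign B)) is just the pooled rate for Campaign B: 149/500 = 0.298.

0.30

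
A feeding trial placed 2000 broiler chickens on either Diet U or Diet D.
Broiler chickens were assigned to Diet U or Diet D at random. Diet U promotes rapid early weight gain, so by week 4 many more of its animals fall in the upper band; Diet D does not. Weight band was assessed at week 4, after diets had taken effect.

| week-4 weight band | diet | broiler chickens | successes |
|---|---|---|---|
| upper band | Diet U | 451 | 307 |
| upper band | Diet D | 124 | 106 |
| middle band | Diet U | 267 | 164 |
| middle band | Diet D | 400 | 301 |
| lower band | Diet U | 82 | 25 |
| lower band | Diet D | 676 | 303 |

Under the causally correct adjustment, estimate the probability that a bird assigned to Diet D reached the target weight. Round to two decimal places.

Week-4 weight band lies on the pathway diet → week-4 weight band → outcome, so adjusting for it blocks the indirect effect. For the total causal effect of diet, use the unadjusted pooled rates.
So P(outcome | do(Diet D)) is just the pooled rate for Diet D: 710/1200 = 0.592.

0.59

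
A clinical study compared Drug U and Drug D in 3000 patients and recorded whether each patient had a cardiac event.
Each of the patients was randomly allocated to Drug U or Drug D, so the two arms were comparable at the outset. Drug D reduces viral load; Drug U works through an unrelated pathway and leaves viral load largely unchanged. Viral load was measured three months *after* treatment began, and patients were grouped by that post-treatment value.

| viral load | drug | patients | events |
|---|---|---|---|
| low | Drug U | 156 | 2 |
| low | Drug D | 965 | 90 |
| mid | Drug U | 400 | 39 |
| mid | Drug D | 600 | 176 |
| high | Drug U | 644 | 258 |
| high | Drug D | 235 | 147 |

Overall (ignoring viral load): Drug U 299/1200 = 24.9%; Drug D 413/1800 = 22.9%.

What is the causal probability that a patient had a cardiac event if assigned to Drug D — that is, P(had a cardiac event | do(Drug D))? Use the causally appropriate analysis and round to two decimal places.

0.23

Within every viral load level Drug U has the lower rate, yet pooled Drug D does — Simpson's reversal.
Viral load here is a post-treatment variable shaped by the drug; conditioning on it would introduce bias rather than remove it. The overall comparison is the causal one.
So P(outcome | do(Drug D)) is just the pooled rate for Drug D: 413/1800 = 0.229.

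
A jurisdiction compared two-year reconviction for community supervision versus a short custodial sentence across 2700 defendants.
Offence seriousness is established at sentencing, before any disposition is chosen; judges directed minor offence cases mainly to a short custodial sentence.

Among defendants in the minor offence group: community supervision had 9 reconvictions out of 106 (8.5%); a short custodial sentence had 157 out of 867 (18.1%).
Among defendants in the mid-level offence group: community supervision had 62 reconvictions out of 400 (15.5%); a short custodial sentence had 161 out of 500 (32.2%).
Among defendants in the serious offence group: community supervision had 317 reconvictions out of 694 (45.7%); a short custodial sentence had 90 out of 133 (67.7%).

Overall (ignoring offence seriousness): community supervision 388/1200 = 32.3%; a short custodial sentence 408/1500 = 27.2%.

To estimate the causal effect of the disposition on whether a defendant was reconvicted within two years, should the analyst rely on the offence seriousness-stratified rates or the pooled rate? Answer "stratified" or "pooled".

stratified

The stratified and pooled comparisons disagree (community supervision wins within each offence seriousness; a short custodial sentence wins overall), so the answer turns on the causal role of offence seriousness.
The imbalance in offence seriousness arose from how defendants were allocated, not from anything the disposition did; and offence seriousness independently affects the outcome. The pooled gap is confounded — condition on offence seriousness.
Within each level — minor offence: 8.5% vs 18.1%; mid-level offence: 15.5% vs 32.2%; serious offence: 45.7% vs 67.7% — community supervision is lower every time.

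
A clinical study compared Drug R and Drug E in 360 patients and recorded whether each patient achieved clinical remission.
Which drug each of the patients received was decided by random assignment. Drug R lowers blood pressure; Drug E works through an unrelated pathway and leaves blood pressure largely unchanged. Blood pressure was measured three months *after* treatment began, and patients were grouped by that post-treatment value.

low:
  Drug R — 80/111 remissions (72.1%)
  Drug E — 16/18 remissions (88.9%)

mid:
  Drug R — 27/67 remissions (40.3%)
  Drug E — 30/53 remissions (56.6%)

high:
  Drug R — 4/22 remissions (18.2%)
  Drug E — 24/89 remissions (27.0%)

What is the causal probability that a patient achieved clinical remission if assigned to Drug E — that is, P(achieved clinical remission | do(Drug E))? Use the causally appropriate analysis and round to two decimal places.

Within every blood pressure level Drug E has the higher rate, yet pooled Drug R does — Simpson's reversal.
Blood pressure is recorded after the drug and is itself shifted by it — it sits on the causal path from drug to outcome. Conditioning on a mediator would strip out part of the effect we want; the pooled comparison gives the total causal effect.
So P(outcome | do(Drug E)) is just the pooled rate for Drug E: 70/160 = 0.438.

0.44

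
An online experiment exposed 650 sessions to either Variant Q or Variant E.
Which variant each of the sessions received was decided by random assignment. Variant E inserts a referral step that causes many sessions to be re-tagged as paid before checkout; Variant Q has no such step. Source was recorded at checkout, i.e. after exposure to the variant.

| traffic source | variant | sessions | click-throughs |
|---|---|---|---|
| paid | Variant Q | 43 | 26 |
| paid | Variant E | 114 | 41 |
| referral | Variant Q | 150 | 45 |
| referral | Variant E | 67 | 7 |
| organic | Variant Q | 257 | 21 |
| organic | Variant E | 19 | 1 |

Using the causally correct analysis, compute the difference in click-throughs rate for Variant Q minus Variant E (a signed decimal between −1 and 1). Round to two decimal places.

-0.04

The distribution of traffic source is itself part of what the variant does — it is an intermediate outcome. Holding it fixed would remove that part of the effect; the total effect is the pooled difference.
The causal difference is the pooled difference: 0.204 − 0.245 = -0.041.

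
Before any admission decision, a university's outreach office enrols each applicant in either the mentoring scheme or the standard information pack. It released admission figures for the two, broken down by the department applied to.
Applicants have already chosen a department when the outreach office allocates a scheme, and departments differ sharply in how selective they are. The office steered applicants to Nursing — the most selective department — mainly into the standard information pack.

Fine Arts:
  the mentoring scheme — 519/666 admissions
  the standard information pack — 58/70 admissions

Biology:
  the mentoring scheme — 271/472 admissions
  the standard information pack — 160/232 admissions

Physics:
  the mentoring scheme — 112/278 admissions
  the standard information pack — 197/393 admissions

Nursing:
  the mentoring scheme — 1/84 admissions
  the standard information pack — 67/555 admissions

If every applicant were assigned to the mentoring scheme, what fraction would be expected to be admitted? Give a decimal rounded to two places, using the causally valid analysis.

0.46

The department-specific comparison favours the standard information pack throughout, but the pooled figures favour the mentoring scheme. The question is whether to condition on department.
The imbalance in department arose from how applicants were allocated, not from anything the outreach scheme did; and department independently affects the outcome. The pooled gap is confounded — condition on department.
Standardising the mentoring scheme to the population department mix: 0.268·519/666 + 0.256·271/472 + 0.244·112/278 + 0.232·1/84 = 0.457.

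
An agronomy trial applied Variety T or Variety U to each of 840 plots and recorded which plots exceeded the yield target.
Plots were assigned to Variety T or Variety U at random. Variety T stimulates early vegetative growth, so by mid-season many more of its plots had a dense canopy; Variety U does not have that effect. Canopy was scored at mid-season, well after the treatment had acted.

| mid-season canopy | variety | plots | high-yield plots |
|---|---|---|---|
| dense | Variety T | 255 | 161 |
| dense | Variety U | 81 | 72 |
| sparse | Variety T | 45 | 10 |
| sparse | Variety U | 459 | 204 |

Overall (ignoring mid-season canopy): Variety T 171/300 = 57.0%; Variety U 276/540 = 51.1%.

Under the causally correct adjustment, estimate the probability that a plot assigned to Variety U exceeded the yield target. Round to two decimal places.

The mid-season canopy-specific comparison favours Variety U throughout, but the pooled figures favour Variety T. The question is whether to condition on mid-season canopy.
Mid-season canopy is recorded after the variety and is itself shifted by it — it sits on the causal path from variety to outcome. Conditioning on a mediator would strip out part of the effect we want; the pooled comparison gives the total causal effect.
So P(outcome | do(Variety U)) is just the pooled rate for Variety U: 276/540 = 0.511.

0.51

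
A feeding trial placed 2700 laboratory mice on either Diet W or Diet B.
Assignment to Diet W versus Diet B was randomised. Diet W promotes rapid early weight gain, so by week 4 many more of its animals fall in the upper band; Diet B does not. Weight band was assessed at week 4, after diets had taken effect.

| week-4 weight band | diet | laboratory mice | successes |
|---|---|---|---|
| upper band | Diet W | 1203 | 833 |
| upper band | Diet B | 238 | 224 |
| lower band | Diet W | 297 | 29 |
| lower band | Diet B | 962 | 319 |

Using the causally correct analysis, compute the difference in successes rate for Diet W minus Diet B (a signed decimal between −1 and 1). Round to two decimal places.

The stratified and pooled comparisons disagree (Diet B wins within each week-4 weight band; Diet W wins overall), so the answer turns on the causal role of week-4 weight band.
Week-4 weight band here is a post-treatment variable shaped by the diet; conditioning on it would introduce bias rather than remove it. The overall comparison is the causal one.
The causal difference is the pooled difference: 0.575 − 0.453 = +0.122.

+0.12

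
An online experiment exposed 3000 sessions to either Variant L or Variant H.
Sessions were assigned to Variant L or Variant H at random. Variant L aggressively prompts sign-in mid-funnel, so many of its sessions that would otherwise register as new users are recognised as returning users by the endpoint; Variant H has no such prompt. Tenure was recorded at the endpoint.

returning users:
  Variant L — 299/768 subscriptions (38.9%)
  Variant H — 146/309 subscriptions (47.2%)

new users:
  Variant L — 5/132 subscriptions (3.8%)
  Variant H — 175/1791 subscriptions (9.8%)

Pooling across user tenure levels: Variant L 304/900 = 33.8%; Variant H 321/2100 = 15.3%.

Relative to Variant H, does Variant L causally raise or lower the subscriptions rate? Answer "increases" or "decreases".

increases

User tenure here is a post-treatment variable shaped by the variant; conditioning on it would introduce bias rather than remove it. The overall comparison is the causal one.
Pooled: Variant L 33.8% vs Variant H 15.3%; Variant L is higher overall.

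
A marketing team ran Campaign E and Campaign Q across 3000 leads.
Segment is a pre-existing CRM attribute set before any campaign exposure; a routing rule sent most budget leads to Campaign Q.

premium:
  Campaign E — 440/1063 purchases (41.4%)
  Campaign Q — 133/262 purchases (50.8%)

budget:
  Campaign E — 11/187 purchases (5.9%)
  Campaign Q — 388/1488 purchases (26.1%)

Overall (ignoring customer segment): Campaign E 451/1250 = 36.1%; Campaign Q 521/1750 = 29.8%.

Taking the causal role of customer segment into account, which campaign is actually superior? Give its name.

Customer segment differs across campaigns for reasons unrelated to any effect of the campaign itself, and it separately predicts the outcome — a classic confounder. We must compare within customer segment levels.
Within each level — premium: 41.4% vs 50.8%; budget: 5.9% vs 26.1% — Campaign Q is higher every time.

Campaign Q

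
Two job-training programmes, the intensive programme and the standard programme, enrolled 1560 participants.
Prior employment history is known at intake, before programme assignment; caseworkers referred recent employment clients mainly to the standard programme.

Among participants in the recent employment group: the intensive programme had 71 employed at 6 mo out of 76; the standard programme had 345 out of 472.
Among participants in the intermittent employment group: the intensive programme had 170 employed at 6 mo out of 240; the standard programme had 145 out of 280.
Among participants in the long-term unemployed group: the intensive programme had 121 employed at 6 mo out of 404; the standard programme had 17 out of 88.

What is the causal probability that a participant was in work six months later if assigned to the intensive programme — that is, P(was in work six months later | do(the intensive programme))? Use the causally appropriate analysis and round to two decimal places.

Prior employment history satisfies the back-door criterion: it is not a descendant of the programme, and it blocks the spurious path from programme to outcome. Adjusting for it (i.e., using the within-prior employment history rates) gives the causal effect.
Standardising the intensive programme to the population prior employment history mix: 0.351·71/76 + 0.333·170/240 + 0.315·121/404 = 0.659.

0.66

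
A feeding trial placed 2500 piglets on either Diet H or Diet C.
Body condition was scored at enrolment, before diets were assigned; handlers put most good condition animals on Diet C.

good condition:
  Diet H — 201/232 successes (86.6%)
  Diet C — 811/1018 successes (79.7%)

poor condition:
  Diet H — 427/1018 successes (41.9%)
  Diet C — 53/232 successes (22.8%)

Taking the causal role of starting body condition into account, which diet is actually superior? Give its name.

Diet H

Here starting body condition is a common cause — it drives both which diet a case falls under and the outcome. The crude comparison mixes populations; the stratum-specific rates are the causally relevant ones.
Within each level — good condition: 86.6% vs 79.7%; poor condition: 41.9% vs 22.8% — Diet H is higher every time.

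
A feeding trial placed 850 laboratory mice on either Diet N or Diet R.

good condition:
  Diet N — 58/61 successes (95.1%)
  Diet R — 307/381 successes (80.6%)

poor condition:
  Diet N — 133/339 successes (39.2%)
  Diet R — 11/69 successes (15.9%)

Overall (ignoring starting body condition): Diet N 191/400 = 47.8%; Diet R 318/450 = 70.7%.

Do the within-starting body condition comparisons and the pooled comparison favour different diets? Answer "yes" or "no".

yes

Within each starting body condition level (good condition 95.1% vs 80.6%; poor condition 39.2% vs 15.9%), Diet N has the higher rate every time. Pooled: 47.8% vs 70.7% — Diet R has the higher rate overall. The two comparisons disagree.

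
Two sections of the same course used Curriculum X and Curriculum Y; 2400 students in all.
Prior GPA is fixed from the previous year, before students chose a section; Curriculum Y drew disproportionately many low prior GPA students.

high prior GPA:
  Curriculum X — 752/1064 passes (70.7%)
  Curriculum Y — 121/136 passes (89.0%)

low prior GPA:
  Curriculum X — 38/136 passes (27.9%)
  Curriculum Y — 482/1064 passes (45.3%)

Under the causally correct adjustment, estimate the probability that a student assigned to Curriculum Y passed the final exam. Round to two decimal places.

0.67

Prior GPA band is set before the teaching method has any effect — it is not caused by the teaching method — and it independently drives the outcome. That makes it a confounder, so the causal comparison is within prior GPA band levels.
Standardising Curriculum Y to the population prior GPA band mix: 0.500·121/136 + 0.500·482/1064 = 0.671.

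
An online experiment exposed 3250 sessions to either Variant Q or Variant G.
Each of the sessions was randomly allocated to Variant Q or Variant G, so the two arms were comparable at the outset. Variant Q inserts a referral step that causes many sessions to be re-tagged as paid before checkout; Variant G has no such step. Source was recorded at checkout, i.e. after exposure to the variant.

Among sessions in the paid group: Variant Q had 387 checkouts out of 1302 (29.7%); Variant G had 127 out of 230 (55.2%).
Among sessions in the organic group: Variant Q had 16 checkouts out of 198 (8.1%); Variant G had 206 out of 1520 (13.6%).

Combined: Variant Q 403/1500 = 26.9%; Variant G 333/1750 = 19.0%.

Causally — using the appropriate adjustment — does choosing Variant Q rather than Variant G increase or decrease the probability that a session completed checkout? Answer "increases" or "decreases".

Traffic source lies on the pathway variant → traffic source → outcome, so adjusting for it blocks the indirect effect. For the total causal effect of variant, use the unadjusted pooled rates.
Pooled: Variant Q 26.9% vs Variant G 19.0%; Variant Q is higher overall.

increases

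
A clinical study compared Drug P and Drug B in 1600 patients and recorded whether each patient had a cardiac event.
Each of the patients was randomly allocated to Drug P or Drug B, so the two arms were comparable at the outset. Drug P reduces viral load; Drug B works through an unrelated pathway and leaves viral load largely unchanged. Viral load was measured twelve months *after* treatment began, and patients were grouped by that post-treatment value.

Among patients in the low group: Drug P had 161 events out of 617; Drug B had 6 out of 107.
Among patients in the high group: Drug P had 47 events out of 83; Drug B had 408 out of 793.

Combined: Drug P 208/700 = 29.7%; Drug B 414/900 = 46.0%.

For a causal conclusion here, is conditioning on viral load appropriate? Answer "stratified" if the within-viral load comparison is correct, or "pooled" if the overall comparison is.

pooled

Drug B is lower inside every viral load stratum but Drug P is lower in aggregate. Whether to stratify depends on how viral load relates to the drug.
Viral load is recorded after the drug and is itself shifted by it — it sits on the causal path from drug to outcome. Conditioning on a mediator would strip out part of the effect we want; the pooled comparison gives the total causal effect.
Pooled: Drug P 29.7% vs Drug B 46.0%; Drug P is lower overall.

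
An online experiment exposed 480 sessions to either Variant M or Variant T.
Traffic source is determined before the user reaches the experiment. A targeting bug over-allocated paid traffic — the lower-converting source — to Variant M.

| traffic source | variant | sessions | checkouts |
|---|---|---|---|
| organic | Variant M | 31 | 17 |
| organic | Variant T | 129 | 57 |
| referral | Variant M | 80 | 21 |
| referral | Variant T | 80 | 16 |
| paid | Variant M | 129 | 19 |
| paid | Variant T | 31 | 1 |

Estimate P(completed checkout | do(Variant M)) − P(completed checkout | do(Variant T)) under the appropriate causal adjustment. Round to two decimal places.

+0.09

Traffic source differs across variants for reasons unrelated to any effect of the variant itself, and it separately predicts the outcome — a classic confounder. We must compare within traffic source levels.
Adjusting over the population distribution of traffic source: 0.333·(0.548−0.442) + 0.333·(0.263−0.200) + 0.333·(0.147−0.032) = +0.095.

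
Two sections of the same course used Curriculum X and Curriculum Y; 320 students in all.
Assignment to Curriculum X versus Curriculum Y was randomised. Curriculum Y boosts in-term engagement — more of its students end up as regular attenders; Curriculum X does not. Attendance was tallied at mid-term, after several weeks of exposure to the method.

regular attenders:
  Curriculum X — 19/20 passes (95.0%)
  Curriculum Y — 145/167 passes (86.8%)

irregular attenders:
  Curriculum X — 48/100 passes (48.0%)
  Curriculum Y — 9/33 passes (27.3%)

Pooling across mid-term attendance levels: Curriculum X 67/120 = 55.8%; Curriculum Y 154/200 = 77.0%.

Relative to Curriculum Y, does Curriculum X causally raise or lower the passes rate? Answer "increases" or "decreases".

Curriculum X is higher inside every mid-term attendance stratum but Curriculum Y is higher in aggregate. Whether to stratify depends on how mid-term attendance relates to the teaching method.
Mid-term attendance is downstream of the teaching method. One should not condition on a consequence of treatment, so the overall rates are the right comparison.
Pooled: Curriculum X 55.8% vs Curriculum Y 77.0%; Curriculum Y is higher overall.

decreases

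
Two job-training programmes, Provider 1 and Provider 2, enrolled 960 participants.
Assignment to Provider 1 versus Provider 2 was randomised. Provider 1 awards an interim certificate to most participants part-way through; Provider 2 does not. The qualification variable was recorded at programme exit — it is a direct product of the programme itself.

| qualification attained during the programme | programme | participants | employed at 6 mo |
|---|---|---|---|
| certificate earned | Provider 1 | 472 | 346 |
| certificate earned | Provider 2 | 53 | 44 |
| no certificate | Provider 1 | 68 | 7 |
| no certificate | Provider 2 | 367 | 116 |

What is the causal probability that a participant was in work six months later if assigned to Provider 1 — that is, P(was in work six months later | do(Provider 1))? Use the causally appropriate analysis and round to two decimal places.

0.65

Stratifying would compare programmes among participants the programmes themselves sorted into qualification attained during the programme groups — a form of selection on an intermediate. The unconditioned pooled rates give the total causal effect.
So P(outcome | do(Provider 1)) is just the pooled rate for Provider 1: 353/540 = 0.654.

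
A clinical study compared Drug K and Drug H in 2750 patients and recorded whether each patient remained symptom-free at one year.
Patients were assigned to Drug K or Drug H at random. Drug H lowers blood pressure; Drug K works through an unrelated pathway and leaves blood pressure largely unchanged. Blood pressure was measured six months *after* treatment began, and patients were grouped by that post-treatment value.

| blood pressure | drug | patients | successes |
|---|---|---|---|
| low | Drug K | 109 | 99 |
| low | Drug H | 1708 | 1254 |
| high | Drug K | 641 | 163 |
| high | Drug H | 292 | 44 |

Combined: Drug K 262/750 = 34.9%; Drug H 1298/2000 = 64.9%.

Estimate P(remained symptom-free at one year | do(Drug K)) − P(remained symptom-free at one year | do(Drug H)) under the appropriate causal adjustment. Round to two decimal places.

-0.30

The blood pressure-specific comparison favours Drug K throughout, but the pooled figures favour Drug H. The question is whether to condition on blood pressure.
Stratifying would compare drugs among patients the drugs themselves sorted into blood pressure groups — a form of selection on an intermediate. The unconditioned pooled rates give the total causal effect.
The causal difference is the pooled difference: 0.349 − 0.649 = -0.300.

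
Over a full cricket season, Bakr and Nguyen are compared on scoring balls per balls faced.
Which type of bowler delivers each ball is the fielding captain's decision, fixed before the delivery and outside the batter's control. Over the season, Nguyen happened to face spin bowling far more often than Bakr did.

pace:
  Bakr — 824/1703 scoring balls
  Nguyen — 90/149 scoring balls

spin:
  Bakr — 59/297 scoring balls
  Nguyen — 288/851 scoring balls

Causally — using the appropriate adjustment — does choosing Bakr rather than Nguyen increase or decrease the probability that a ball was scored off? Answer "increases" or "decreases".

The stratified and pooled comparisons disagree (Nguyen wins within each bowling type; Bakr wins overall), so the answer turns on the causal role of bowling type.
The imbalance in bowling type arose from how balls faced were allocated, not from anything the player did; and bowling type independently affects the outcome. The pooled gap is confounded — condition on bowling type.
Within each level — pace: 48.4% vs 60.4%; spin: 19.9% vs 33.8% — Nguyen is higher every time.

decreases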